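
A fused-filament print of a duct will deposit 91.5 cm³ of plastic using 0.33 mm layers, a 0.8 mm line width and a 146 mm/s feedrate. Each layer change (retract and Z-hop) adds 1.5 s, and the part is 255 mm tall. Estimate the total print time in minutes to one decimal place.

Extrusion cross-section: 0.33 × 0.8 → 0.264 mm².
Path length: 91500 mm³ / 0.264 mm² → 346590.9 mm.
Extrusion time = 346590.9 / 146 = 2373.9 s.
Number of layers: 255 / 0.33 → 773 (rounded up).
Non-print overhead = 773 × 1.5 = 1159.5 s.
Total = 2373.9 + 1159.5 = 3533.4 s = 58.9 minutes.

58.9 minutes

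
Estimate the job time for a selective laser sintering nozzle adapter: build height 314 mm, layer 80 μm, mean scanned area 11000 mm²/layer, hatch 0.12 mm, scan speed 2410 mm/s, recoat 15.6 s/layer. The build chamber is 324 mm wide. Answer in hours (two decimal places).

58.48 hours

Layers = ⌈314/0.08⌉ = 3925.
Scan path per layer: 11000 / 0.12 → 91666.7 mm.
Scan time per layer = 91666.7 / 2410 = 38.036 s.
Time per layer = 38.036 + 15.6, so 53.636 s.
Build time = 3925 × 53.636 = 210521.3 s = 58.48 hours.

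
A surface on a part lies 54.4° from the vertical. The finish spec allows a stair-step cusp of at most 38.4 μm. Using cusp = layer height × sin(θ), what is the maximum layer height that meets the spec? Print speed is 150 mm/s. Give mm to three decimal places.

0.047 mm

Layer height = cusp / sin(54.4°) = 0.0384 / 0.8131 = 0.047 mm.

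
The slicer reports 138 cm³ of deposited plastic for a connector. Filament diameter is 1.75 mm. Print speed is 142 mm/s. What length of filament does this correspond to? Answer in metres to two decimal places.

57.37 m

Cross-section of 1.75 mm filament: π·(1.75/2)² = 2.4053 mm².
L = 138000 mm³ / 2.4053 mm² = 57373.3 mm, i.e. 57.37 m.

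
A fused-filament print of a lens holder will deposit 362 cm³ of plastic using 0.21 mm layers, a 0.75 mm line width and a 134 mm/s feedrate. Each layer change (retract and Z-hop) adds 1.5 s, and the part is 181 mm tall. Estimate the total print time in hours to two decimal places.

5.12 hours

Bead cross-section: 0.21 × 0.75 → 0.1575 mm².
Toolpath length = 362 cm³ / 0.1575 mm² = 362000 / 0.1575 = 2298412.7 mm.
Extrusion time = 2298412.7 / 134 = 17152.3 s.
Number of layers: 181 / 0.21 → 862 (rounded up).
Non-print overhead = 862 × 1.5, so 1293 s.
Altogether 17152.3 + 1293 = 18445.3 s, i.e. 5.12 hours.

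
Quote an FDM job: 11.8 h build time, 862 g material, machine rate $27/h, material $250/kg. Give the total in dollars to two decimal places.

Machine cost = 27 × 11.8, so $318.60.
Feedstock cost = 250 × 862/1000 = $215.50.
Job cost: 318.60 + 215.50 = $534.10.

$534.10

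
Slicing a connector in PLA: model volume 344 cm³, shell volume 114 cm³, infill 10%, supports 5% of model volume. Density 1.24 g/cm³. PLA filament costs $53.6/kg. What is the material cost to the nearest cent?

Volume inside the shell = 344 − 114 = 230 cm³.
Deposited infill: 0.10 × 230 → 23 cm³.
Support = 0.05 × 344 = 17.2 cm³.
Deposited volume = 114 + 23 + 17.2, so 154.2 cm³.
Mass = 154.2 × 1.24, so 191.208 g.
At $53.6/kg: 191.208/1000 × 53.6 = $10.25.

$10.25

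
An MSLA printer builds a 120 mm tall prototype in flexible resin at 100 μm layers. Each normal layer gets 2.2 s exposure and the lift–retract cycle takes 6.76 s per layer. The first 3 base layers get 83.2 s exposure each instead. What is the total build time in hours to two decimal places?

Number of layers: 120 / 0.1 → 1200 (rounded up).
Base layers: 3 × (83.2 + 6.76) → 269.88 s.
Regular layers: 1197 × (2.2 + 6.76) → 10725.12 s.
Sum: 269.88 + 10725.12 = 10995 s → 3.05 hours.

3.05 hours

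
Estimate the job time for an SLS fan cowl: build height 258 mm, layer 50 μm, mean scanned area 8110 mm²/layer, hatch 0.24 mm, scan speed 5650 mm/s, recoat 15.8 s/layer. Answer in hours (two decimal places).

Layers = ⌈258/0.05⌉ = 5160.
Per-layer scan distance: 8110 / 0.24 → 33791.7 mm.
Per-layer scan time = 33791.7 / 5650 = 5.9808 s.
Per-layer time = 5.9808 + 15.8 = 21.7808 s.
Build time = 5160 × 21.7808 = 112388.928 s = 31.22 hours.

31.22 hours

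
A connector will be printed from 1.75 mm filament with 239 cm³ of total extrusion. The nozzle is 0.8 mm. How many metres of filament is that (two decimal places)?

99.36 m

A = π r² = π × 0.875² = 2.4053 mm².
Length = 239 cm³ / 2.4053 mm² = 239000 / 2.4053 = 99363.9 mm = 99.36 m.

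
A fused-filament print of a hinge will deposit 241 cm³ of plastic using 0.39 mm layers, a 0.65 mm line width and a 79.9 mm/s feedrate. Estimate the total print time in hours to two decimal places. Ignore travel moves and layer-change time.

Line area: 0.39 × 0.65 → 0.2535 mm².
Path length: 241000 mm³ / 0.2535 mm² → 950690.3 mm.
Time extruding: 950690.3 / 79.9 → 11898.5 s.
That's 11898.5 s → 3.31 hours.

3.31 hours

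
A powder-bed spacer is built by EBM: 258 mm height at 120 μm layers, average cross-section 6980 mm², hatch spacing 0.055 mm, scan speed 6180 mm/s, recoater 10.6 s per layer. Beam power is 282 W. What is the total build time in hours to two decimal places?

Number of layers: 258 / 0.12 → 2150 (rounded up).
Scan path per layer = 6980 / 0.055, so 126909.1 mm.
Scan time per layer: 126909.1 / 6180 → 20.5355 s.
Time per layer: 20.5355 + 10.6 → 31.1355 s.
Total: 2150 × 31.1355 s = 66941.325 s → 18.59 hours.

18.59 hours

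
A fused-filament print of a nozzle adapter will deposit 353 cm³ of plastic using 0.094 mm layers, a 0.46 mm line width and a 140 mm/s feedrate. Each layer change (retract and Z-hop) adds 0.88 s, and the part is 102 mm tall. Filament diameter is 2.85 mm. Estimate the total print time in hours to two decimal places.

Bead cross-section = 0.094 × 0.46, so 0.04324 mm².
Toolpath length = 353 cm³ / 0.04324 mm² = 353000 / 0.04324 = 8163737.3 mm.
Extrusion time = 8163737.3 / 140, so 58312.4 s.
Layer count = ceil(102 / 0.094) = 1086.
Z-hop total = 1086 × 0.88 = 955.68 s.
Altogether 58312.4 + 955.68 = 59268.08 s, i.e. 16.46 hours.

16.46 hours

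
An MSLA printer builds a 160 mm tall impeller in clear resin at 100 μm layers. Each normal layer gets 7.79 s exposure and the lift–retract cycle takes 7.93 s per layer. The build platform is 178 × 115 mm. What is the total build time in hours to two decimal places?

Number of layers: 160 / 0.1 → 1600 (rounded up).
Cycle time = 7.79 + 7.93 = 15.72 s.
Build time: 1600 × 15.72 s = 25152 s, i.e. 6.99 hours.

6.99 hours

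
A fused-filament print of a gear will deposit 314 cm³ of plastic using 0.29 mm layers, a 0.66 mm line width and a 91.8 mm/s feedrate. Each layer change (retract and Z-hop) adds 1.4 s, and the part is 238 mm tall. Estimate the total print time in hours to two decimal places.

Bead cross-section: 0.29 × 0.66 → 0.1914 mm².
Total extruded path = 314000/0.1914 = 1640543.4 mm.
Extrusion time: 1640543.4 / 91.8 → 17870.8 s.
Layer count = ceil(238 / 0.29) = 821.
Layer-change overhead = 821 × 1.4, so 1149.4 s.
Total = 17870.8 + 1149.4 = 19020.2 s = 5.28 hours.

5.28 hours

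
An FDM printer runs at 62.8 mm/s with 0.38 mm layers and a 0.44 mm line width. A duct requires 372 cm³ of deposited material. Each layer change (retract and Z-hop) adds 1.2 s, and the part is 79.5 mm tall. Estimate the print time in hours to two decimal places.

Line area = 0.38 × 0.44, so 0.1672 mm².
Toolpath length = 372 cm³ / 0.1672 mm² = 372000 / 0.1672 = 2224880.4 mm.
Time extruding: 2224880.4 / 62.8 → 35428 s.
Layers = ⌈79.5/0.38⌉ = 210.
Non-print overhead = 210 × 1.2, so 252 s.
Altogether 35428 + 252 = 35680 s, i.e. 9.91 hours.

9.91 hours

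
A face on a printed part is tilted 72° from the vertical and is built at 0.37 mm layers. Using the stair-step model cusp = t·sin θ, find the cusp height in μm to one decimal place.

sin(72°) = 0.9511, so cusp = 0.37 × 0.9511 = 0.351907 mm → 351.9 μm.

351.9 μm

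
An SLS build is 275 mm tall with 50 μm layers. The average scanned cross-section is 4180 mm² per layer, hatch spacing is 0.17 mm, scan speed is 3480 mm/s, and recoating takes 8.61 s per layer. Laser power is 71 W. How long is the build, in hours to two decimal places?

Number of layers: 275 / 0.05 → 5500 (rounded up).
Per-layer scan distance: 4180 / 0.17 → 24588.2 mm.
Laser time per layer = 24588.2 / 3480, so 7.0656 s.
Per-layer time = 7.0656 + 8.61 = 15.6756 s.
Build time = 5500 × 15.6756 = 86215.8 s = 23.95 hours.

23.95 hours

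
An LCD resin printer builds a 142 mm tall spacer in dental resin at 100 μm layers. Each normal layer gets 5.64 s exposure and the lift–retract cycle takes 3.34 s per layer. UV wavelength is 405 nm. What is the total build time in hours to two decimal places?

Layer count = ceil(142 / 0.1) = 1420.
Each layer takes = 5.64 + 3.34, so 8.98 s.
Total = 1420 × 8.98 = 12751.6 s = 3.54 hours.

3.54 hours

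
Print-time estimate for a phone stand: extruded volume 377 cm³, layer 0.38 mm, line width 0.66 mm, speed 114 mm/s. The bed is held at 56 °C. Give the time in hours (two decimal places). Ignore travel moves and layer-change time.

Extrusion cross-section: 0.38 × 0.66 → 0.2508 mm².
Total extruded path = 377000/0.2508 = 1503189.8 mm.
Extrusion time: 1503189.8 / 114 → 13185.9 s.
13185.9 s = 3.66 hours.

3.66 hours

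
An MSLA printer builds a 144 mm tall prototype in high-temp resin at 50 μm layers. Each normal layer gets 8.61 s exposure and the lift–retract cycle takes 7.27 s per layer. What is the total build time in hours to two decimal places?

12.70 hours

Layers = ⌈144/0.05⌉ = 2880.
Cycle time = 8.61 + 7.27 = 15.88 s.
Build time: 2880 × 15.88 s = 45734.4 s, i.e. 12.70 hours.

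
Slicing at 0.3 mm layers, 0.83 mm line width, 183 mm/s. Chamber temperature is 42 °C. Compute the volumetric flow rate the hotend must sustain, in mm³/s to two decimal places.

Extrusion cross-section: 0.3 × 0.83 → 0.249 mm².
Volumetric flow = 183 × 0.249 = 45.57 mm³/s.

45.57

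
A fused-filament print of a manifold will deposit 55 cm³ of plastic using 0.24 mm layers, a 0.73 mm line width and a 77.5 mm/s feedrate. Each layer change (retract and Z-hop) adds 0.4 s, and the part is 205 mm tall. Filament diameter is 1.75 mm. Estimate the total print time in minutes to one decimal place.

73.2 minutes

Line area: 0.24 × 0.73 → 0.1752 mm².
Toolpath length = 55 cm³ / 0.1752 mm² = 55000 / 0.1752 = 313926.9 mm.
Print-move time = 313926.9 / 77.5 = 4050.7 s.
Layer count = ceil(205 / 0.24) = 855.
Layer-change overhead = 855 × 0.4, so 342 s.
Altogether 4050.7 + 342 = 4392.7 s, i.e. 73.2 minutes.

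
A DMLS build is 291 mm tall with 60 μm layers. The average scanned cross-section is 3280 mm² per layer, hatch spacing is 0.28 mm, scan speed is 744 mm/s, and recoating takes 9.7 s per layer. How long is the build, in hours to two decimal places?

Layers = ⌈291/0.06⌉ = 4850.
Per-layer scan distance = 3280 / 0.28 = 11714.3 mm.
Scan time per layer = 11714.3 / 744 = 15.745 s.
Layer cycle = 15.745 + 9.7, so 25.445 s.
4850 layers × 25.445 s/layer = 123408.25 s, i.e. 34.28 hours.

34.28 hours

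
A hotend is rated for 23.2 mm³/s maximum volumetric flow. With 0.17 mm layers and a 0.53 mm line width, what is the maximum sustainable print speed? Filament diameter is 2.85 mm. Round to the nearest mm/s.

Bead cross-section = 0.17 × 0.53, so 0.0901 mm².
v_max = Q/A = 23.2/0.0901 = 257.49 mm/s → 257 mm/s.

257 mm/s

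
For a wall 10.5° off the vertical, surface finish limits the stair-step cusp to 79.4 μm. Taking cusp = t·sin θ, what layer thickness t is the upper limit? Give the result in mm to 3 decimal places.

sin(10.5°) = 0.1822; t_max = 0.0794/0.1822 = 0.436 mm.

0.436 mm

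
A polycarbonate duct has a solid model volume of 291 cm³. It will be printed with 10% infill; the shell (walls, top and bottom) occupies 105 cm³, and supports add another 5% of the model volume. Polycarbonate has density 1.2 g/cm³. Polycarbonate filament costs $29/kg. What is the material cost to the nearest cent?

Volume inside the shell = 291 − 105, so 186 cm³.
Deposited infill: 0.10 × 186 → 18.6 cm³.
Support = 0.05 × 291 = 14.55 cm³.
Deposited volume = 105 + 18.6 + 14.55, so 138.15 cm³.
Mass = 138.15 × 1.2, so 165.78 g.
At $29/kg: 165.78/1000 × 29 = $4.81.

$4.81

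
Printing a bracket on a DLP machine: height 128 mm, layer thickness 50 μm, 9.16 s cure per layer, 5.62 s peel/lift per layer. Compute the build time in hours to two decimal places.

Layer count = ceil(128 / 0.05) = 2560.
Per-layer time = 9.16 + 5.62, so 14.78 s.
Total = 2560 × 14.78 = 37836.8 s = 10.51 hours.

10.51 hours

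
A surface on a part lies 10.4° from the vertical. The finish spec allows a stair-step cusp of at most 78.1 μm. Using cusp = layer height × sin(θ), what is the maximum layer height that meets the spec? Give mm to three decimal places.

0.433 mm

t = h_c / sin θ = 0.0781 / 0.1805 = 0.433 mm.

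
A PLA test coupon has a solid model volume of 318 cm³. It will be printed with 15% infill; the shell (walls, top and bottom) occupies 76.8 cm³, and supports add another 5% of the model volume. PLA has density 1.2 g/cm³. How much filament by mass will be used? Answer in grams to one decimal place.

154.7 g

Volume inside the shell = 318 − 76.8 = 241.2 cm³.
Deposited infill: 0.15 × 241.2 → 36.18 cm³.
Support = 0.05 × 318, so 15.9 cm³.
Total extruded: 76.8 + 36.18 + 15.9 → 128.88 cm³.
Mass = 128.88 × 1.2 = 154.656 g.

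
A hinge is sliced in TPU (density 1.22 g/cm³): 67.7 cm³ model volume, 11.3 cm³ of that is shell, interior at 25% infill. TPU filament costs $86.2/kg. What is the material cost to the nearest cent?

$2.67

Volume inside the shell: 67.7 − 11.3 → 56.4 cm³.
Infill deposited = 0.25 × 56.4, so 14.1 cm³.
Total printed volume: 11.3 + 14.1 → 25.4 cm³.
Mass = 25.4 × 1.22, so 30.988 g.
Cost = 30.988 g / 1000 × $86.2/kg = $2.67.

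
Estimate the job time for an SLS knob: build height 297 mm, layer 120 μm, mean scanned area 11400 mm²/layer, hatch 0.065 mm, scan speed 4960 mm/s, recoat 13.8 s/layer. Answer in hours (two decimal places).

33.80 hours

Layer count = ceil(297 / 0.12) = 2475.
Per-layer scan distance = 11400 / 0.065, so 175384.6 mm.
Scan time per layer = 175384.6 / 4960 = 35.3598 s.
Per-layer time: 35.3598 + 13.8 → 49.1598 s.
Build time = 2475 × 49.1598 = 121670.505 s = 33.80 hours.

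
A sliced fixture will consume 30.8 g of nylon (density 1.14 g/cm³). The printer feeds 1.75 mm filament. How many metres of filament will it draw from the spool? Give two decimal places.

11.23 m

Volume = 30.8 g / 1.14 g·cm⁻³ = 27.0175 cm³ = 27017.5 mm³.
Filament cross-section = π × (1.75/2)² = 2.4053 mm².
Length = 27017.5 / 2.4053 = 11232.49 mm = 11.23 m.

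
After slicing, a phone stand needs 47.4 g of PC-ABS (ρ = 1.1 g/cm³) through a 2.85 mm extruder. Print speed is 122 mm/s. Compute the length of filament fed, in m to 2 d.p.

Volume = 47.4 g / 1.1 g·cm⁻³ = 43.0909 cm³ = 43090.9 mm³.
Cross-section of 2.85 mm filament: π·(2.85/2)² = 6.3794 mm².
Length = 43090.9 / 6.3794 = 6754.69 mm = 6.75 m.

6.75 m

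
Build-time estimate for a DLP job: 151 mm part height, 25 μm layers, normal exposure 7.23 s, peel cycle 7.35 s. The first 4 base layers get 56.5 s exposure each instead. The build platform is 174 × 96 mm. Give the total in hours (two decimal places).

Layers = ⌈151/0.025⌉ = 6040.
Base layers: 4 × (56.5 + 7.35) → 255.4 s.
Normal layers = 6036 × (7.23 + 7.35) = 88004.88 s.
Total = 255.4 + 88004.88 = 88260.28 s = 24.52 hours.

24.52 hours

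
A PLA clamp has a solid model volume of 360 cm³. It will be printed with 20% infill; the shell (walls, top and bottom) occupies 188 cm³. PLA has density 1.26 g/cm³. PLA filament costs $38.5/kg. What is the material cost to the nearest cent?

Infill region = 360 − 188, so 172 cm³.
Infill volume = 0.20 × 172 = 34.4 cm³.
Total extruded: 188 + 34.4 → 222.4 cm³.
Mass = 222.4 × 1.26 = 280.224 g.
Cost = 280.224 g / 1000 × $38.5/kg = $10.79.

$10.79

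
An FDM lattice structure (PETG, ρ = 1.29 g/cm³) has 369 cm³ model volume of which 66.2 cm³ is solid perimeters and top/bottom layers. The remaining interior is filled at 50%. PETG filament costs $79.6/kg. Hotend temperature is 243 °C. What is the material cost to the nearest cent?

$22.34

Volume inside the shell = 369 − 66.2, so 302.8 cm³.
Infill volume = 0.50 × 302.8, so 151.4 cm³.
Total printed volume = 66.2 + 151.4, so 217.6 cm³.
Mass = 217.6 × 1.29, so 280.704 g.
Cost = 280.704 g / 1000 × $79.6/kg = $22.34.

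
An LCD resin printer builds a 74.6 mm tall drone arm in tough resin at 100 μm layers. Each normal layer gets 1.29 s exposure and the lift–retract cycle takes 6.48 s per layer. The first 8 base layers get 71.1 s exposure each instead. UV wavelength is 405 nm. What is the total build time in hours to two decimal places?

1.77 hours

Number of layers: 74.6 / 0.1 → 746 (rounded up).
Burn-in layers: 8 × (71.1 + 6.48) → 620.64 s.
Normal layers = 738 × (1.29 + 6.48), so 5734.26 s.
Total = 620.64 + 5734.26 = 6354.9 s = 1.77 hours.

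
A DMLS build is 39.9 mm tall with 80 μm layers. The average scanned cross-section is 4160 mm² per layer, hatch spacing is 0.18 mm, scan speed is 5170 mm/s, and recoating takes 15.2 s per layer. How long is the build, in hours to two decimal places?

2.73 hours

Layers = ⌈39.9/0.08⌉ = 499.
Hatch length per layer = 4160 / 0.18, so 23111.1 mm.
Laser time per layer: 23111.1 / 5170 → 4.4702 s.
Time per layer = 4.4702 + 15.2 = 19.6702 s.
Build time = 499 × 19.6702 = 9815.4298 s = 2.73 hours.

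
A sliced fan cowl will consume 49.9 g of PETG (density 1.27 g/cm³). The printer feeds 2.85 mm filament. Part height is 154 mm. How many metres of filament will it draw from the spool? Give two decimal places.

Extruded volume: 49.9/1.27 = 39.2913 cm³ (39291.3 mm³).
A = π r² = π × 1.425² = 6.3794 mm².
Length = 39291.3 / 6.3794 = 6159.09 mm = 6.16 m.

6.16 m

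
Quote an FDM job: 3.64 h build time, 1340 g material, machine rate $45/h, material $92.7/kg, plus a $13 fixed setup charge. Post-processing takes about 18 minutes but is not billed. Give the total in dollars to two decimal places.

Machine cost = 45 × 3.64 = $163.80.
Material cost = 92.7 × 1340/1000 = $124.218.
Adding setup: 163.80 + 124.218 + 13 → 301.018 ≈ $301.02.

$301.02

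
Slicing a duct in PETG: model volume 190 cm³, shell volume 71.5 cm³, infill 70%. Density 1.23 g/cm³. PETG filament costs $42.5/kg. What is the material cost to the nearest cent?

$8.07

Interior volume: 190 − 71.5 → 118.5 cm³.
Infill volume: 0.70 × 118.5 → 82.95 cm³.
Total printed volume = 71.5 + 82.95 = 154.45 cm³.
Mass = 154.45 × 1.23, so 189.9735 g.
At $42.5/kg: 189.9735/1000 × 42.5 = $8.07.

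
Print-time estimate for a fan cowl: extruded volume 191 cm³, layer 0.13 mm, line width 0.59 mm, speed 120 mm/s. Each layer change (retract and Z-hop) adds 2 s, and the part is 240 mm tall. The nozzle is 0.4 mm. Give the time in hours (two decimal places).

Extrusion cross-section = 0.13 × 0.59 = 0.0767 mm².
Path length: 191000 mm³ / 0.0767 mm² → 2490221.6 mm.
Print-move time = 2490221.6 / 120, so 20751.8 s.
Number of layers: 240 / 0.13 → 1847 (rounded up).
Z-hop total = 1847 × 2 = 3694 s.
Altogether 20751.8 + 3694 = 24445.8 s, i.e. 6.79 hours.

6.79 hours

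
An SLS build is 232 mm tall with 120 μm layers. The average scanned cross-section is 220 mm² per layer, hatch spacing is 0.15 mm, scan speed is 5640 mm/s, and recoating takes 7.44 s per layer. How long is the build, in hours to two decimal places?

Layers = ⌈232/0.12⌉ = 1934.
Hatch length per layer: 220 / 0.15 → 1466.7 mm.
Laser time per layer = 1466.7 / 5640 = 0.2601 s.
Time per layer = 0.2601 + 7.44, so 7.7001 s.
Build time = 1934 × 7.7001 = 14891.9934 s = 4.14 hours.

4.14 hours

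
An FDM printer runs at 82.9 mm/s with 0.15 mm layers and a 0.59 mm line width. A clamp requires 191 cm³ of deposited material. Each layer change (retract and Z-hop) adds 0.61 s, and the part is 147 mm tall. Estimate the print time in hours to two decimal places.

7.40 hours

Line area: 0.15 × 0.59 → 0.0885 mm².
Total extruded path = 191000/0.0885 = 2158192.1 mm.
Print-move time: 2158192.1 / 82.9 → 26033.7 s.
Layers = ⌈147/0.15⌉ = 980.
Non-print overhead = 980 × 0.61 = 597.8 s.
Total = 26033.7 + 597.8 = 26631.5 s = 7.40 hours.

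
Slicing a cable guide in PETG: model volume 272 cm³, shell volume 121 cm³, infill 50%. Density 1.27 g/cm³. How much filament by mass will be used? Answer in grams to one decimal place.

Interior volume: 272 − 121 → 151 cm³.
Infill deposited = 0.50 × 151 = 75.5 cm³.
Deposited volume: 121 + 75.5 → 196.5 cm³.
Mass = 196.5 × 1.27 = 249.555 g.

249.6 g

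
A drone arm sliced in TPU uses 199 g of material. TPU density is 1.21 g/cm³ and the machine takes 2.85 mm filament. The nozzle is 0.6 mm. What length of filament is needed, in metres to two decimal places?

Volume = 199 g / 1.21 g·cm⁻³ = 164.4628 cm³ = 164462.8 mm³.
Cross-section of 2.85 mm filament: π·(2.85/2)² = 6.3794 mm².
Length = 164462.8 / 6.3794 = 25780.29 mm = 25.78 m.

25.78 m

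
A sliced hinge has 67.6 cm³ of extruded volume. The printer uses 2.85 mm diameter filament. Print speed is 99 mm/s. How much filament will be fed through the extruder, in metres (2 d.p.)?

Cross-section of 2.85 mm filament: π·(2.85/2)² = 6.3794 mm².
Length = 67.6 cm³ / 6.3794 mm² = 67600 / 6.3794 = 10596.61 mm = 10.60 m.

10.60 m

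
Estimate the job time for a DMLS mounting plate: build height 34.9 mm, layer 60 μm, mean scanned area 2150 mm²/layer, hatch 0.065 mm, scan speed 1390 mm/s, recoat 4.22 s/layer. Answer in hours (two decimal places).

Layer count = ceil(34.9 / 0.06) = 582.
Hatch length per layer: 2150 / 0.065 → 33076.9 mm.
Per-layer scan time = 33076.9 / 1390, so 23.7963 s.
Layer cycle: 23.7963 + 4.22 → 28.0163 s.
Build time = 582 × 28.0163 = 16305.4866 s = 4.53 hours.

4.53 hours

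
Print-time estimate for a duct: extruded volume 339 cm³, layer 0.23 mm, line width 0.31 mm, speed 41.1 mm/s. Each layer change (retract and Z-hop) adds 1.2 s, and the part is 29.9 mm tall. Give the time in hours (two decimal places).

32.18 hours

Extrusion cross-section = 0.23 × 0.31, so 0.0713 mm².
Total extruded path = 339000/0.0713 = 4754558.2 mm.
Extrusion time = 4754558.2 / 41.1, so 115682.7 s.
Layers = ⌈29.9/0.23⌉ = 130.
Z-hop total: 130 × 1.2 → 156 s.
Total = 115682.7 + 156 = 115838.7 s = 32.18 hours.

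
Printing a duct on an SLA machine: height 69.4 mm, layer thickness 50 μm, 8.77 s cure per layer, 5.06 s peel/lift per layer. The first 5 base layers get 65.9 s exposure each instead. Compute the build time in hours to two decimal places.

Number of layers: 69.4 / 0.05 → 1388 (rounded up).
Burn-in layers: 5 × (65.9 + 5.06) → 354.8 s.
Remaining layers: 1383 × (8.77 + 5.06) → 19126.89 s.
Total = 354.8 + 19126.89 = 19481.69 s = 5.41 hours.

5.41 hours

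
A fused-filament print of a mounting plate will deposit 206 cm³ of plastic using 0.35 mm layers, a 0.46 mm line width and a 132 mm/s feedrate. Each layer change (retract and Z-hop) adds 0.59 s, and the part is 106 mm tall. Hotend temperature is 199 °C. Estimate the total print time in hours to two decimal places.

2.74 hours

Extrusion cross-section = 0.35 × 0.46 = 0.161 mm².
Total extruded path = 206000/0.161 = 1279503.1 mm.
Time extruding = 1279503.1 / 132 = 9693.2 s.
Layer count = ceil(106 / 0.35) = 303.
Z-hop total = 303 × 0.59 = 178.77 s.
Total = 9693.2 + 178.77 = 9871.97 s = 2.74 hours.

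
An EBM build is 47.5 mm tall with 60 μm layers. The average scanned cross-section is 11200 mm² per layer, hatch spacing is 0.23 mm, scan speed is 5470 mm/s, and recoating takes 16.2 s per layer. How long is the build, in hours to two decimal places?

Layers = ⌈47.5/0.06⌉ = 792.
Scan path per layer: 11200 / 0.23 → 48695.7 mm.
Per-layer scan time: 48695.7 / 5470 → 8.9023 s.
Per-layer time = 8.9023 + 16.2 = 25.1023 s.
792 layers × 25.1023 s/layer = 19881.0216 s, i.e. 5.52 hours.

5.52 hours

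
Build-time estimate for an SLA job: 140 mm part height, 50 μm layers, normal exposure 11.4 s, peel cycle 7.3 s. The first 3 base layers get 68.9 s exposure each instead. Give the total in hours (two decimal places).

Number of layers: 140 / 0.05 → 2800 (rounded up).
Bottom layers: 3 × (68.9 + 7.3) → 228.6 s.
Remaining layers = 2797 × (11.4 + 7.3), so 52303.9 s.
Sum: 228.6 + 52303.9 = 52532.5 s → 14.59 hours.

14.59 hours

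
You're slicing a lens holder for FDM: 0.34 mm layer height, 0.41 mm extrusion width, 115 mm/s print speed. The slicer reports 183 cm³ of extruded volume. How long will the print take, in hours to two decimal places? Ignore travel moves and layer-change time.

3.17 hours

Extrusion cross-section = 0.34 × 0.41, so 0.1394 mm².
Total extruded path = 183000/0.1394 = 1312769 mm.
Time extruding = 1312769 / 115 = 11415.4 s.
In the requested units: 11415.4 s = 3.17 hours.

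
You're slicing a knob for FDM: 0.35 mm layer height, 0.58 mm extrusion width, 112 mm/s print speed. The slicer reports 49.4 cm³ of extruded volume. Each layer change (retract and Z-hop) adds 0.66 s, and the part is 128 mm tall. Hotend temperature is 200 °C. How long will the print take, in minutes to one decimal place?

Extrusion cross-section: 0.35 × 0.58 → 0.203 mm².
Path length: 49400 mm³ / 0.203 mm² → 243349.8 mm.
Extrusion time = 243349.8 / 112 = 2172.8 s.
Layers = ⌈128/0.35⌉ = 366.
Layer-change overhead = 366 × 0.66 = 241.56 s.
Total = 2172.8 + 241.56 = 2414.36 s = 40.2 minutes.

40.2 minutes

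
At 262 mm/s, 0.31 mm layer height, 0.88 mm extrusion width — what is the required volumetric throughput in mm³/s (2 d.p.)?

Extrusion cross-section = 0.31 × 0.88 = 0.2728 mm².
Volumetric flow = 262 × 0.2728 = 71.47 mm³/s.

71.47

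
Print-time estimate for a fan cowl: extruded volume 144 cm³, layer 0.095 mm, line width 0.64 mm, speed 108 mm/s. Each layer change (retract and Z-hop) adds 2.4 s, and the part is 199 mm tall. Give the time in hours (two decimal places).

7.49 hours

Extrusion cross-section = 0.095 × 0.64 = 0.0608 mm².
Path length: 144000 mm³ / 0.0608 mm² → 2368421.1 mm.
Print-move time: 2368421.1 / 108 → 21929.8 s.
Layers = ⌈199/0.095⌉ = 2095.
Layer-change overhead: 2095 × 2.4 → 5028 s.
Total = 21929.8 + 5028 = 26957.8 s = 7.49 hours.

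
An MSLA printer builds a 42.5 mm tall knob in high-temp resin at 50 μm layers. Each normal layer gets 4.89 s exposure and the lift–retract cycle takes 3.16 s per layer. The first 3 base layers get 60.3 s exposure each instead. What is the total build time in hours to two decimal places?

1.95 hours

Layer count = ceil(42.5 / 0.05) = 850.
Bottom layers = 3 × (60.3 + 3.16) = 190.38 s.
Regular layers = 847 × (4.89 + 3.16), so 6818.35 s.
Total = 190.38 + 6818.35 = 7008.73 s = 1.95 hours.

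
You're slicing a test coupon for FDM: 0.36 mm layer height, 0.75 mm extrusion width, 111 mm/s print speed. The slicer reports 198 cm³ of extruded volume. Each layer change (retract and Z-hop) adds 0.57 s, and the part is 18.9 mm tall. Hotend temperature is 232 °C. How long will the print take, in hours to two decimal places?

1.84 hours

Extrusion cross-section = 0.36 × 0.75, so 0.27 mm².
Path length: 198000 mm³ / 0.27 mm² → 733333.3 mm.
Print-move time = 733333.3 / 111 = 6606.6 s.
Layers = ⌈18.9/0.36⌉ = 53.
Layer-change overhead = 53 × 0.57 = 30.21 s.
Total = 6606.6 + 30.21 = 6636.81 s = 1.84 hours.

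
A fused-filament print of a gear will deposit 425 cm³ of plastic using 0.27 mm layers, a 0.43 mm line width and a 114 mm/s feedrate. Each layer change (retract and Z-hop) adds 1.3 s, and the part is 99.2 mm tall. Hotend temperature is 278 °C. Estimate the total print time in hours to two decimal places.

Line area: 0.27 × 0.43 → 0.1161 mm².
Total extruded path = 425000/0.1161 = 3660637.4 mm.
Time extruding = 3660637.4 / 114, so 32110.9 s.
Number of layers: 99.2 / 0.27 → 368 (rounded up).
Z-hop total: 368 × 1.3 → 478.4 s.
Total = 32110.9 + 478.4 = 32589.3 s = 9.05 hours.

9.05 hours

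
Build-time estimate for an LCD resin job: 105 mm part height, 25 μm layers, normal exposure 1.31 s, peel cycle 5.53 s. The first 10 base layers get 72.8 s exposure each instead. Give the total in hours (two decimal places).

8.18 hours

Layer count = ceil(105 / 0.025) = 4200.
Bottom layers = 10 × (72.8 + 5.53) = 783.3 s.
Regular layers: 4190 × (1.31 + 5.53) → 28659.6 s.
Total = 783.3 + 28659.6 = 29442.9 s = 8.18 hours.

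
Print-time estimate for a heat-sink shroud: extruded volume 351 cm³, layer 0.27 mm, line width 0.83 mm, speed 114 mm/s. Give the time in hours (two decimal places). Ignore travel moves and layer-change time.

3.82 hours

Extrusion cross-section = 0.27 × 0.83 = 0.2241 mm².
Toolpath length = 351 cm³ / 0.2241 mm² = 351000 / 0.2241 = 1566265.1 mm.
Extrusion time = 1566265.1 / 114, so 13739.2 s.
That's 13739.2 s → 3.82 hours.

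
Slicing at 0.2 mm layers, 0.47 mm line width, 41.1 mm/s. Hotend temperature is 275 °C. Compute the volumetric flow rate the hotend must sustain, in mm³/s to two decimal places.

3.86

A = 0.2 × 0.47, so 0.094 mm².
Q = v·A = 41.1 × 0.094 = 3.86 mm³/s.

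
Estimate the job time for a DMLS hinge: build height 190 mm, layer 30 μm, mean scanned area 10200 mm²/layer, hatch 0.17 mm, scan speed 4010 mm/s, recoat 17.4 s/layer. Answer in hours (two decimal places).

56.94 hours

Layers = ⌈190/0.03⌉ = 6334.
Scan path per layer = 10200 / 0.17 = 60000 mm.
Laser time per layer = 60000 / 4010 = 14.9626 s.
Per-layer time = 14.9626 + 17.4, so 32.3626 s.
Build time = 6334 × 32.3626 = 204984.7084 s = 56.94 hours.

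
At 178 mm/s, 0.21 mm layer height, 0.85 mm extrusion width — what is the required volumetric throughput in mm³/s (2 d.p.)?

Bead cross-section = 0.21 × 0.85 = 0.1785 mm².
Volumetric flow = 178 × 0.1785 = 31.77 mm³/s.

31.77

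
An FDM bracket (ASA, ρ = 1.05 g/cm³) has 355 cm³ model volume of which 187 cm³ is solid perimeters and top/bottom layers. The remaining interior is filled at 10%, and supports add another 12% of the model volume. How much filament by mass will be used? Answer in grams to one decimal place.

258.7 g

Infill region = 355 − 187, so 168 cm³.
Deposited infill = 0.10 × 168 = 16.8 cm³.
Support: 0.12 × 355 → 42.6 cm³.
Deposited volume: 187 + 16.8 + 42.6 → 246.4 cm³.
Mass = 246.4 × 1.05, so 258.72 g.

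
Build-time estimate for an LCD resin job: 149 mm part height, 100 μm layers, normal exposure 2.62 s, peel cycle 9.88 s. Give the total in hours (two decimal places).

5.17 hours

Number of layers: 149 / 0.1 → 1490 (rounded up).
Per-layer time: 2.62 + 9.88 → 12.5 s.
Total = 1490 × 12.5 = 18625 s = 5.17 hours.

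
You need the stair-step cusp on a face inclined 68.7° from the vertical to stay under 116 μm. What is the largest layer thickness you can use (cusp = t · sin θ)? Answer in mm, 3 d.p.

0.125 mm

Layer height = cusp / sin(68.7°) = 0.116 / 0.9317 = 0.125 mm.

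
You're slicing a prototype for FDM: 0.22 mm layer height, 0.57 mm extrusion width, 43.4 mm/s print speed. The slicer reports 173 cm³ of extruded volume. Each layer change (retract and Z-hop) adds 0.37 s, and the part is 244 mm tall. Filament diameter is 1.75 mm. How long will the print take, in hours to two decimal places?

Line area: 0.22 × 0.57 → 0.1254 mm².
Toolpath length = 173 cm³ / 0.1254 mm² = 173000 / 0.1254 = 1379585.3 mm.
Time extruding: 1379585.3 / 43.4 → 31787.7 s.
Layers = ⌈244/0.22⌉ = 1110.
Z-hop total: 1110 × 0.37 → 410.7 s.
Altogether 31787.7 + 410.7 = 32198.4 s, i.e. 8.94 hours.

8.94 hours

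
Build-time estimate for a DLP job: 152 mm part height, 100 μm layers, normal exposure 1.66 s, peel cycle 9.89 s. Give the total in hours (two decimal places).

4.88 hours

Number of layers: 152 / 0.1 → 1520 (rounded up).
Cycle time = 1.66 + 9.89 = 11.55 s.
Total = 1520 × 11.55 = 17556 s = 4.88 hours.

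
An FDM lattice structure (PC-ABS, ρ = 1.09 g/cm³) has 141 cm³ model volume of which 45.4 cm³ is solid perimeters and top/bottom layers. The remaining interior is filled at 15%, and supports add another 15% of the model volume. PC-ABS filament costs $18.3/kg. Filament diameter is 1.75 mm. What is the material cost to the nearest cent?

Volume inside the shell = 141 − 45.4, so 95.6 cm³.
Infill deposited: 0.15 × 95.6 → 14.34 cm³.
Support = 0.15 × 141, so 21.15 cm³.
Total extruded: 45.4 + 14.34 + 21.15 → 80.89 cm³.
Mass: 80.89 × 1.09 → 88.1701 g.
At $18.3/kg: 88.1701/1000 × 18.3 = $1.61.

$1.61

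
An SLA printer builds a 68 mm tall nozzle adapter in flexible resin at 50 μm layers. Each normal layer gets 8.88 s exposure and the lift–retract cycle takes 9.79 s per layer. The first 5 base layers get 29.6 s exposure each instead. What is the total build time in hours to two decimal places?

Layers = ⌈68/0.05⌉ = 1360.
Bottom layers: 5 × (29.6 + 9.79) → 196.95 s.
Regular layers = 1355 × (8.88 + 9.79) = 25297.85 s.
Total = 196.95 + 25297.85 = 25494.8 s = 7.08 hours.

7.08 hours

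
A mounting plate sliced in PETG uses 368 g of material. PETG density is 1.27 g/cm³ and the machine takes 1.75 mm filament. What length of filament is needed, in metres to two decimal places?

Volume = 368 g / 1.27 g·cm⁻³ = 289.7638 cm³ = 289763.8 mm³.
Cross-section of 1.75 mm filament: π·(1.75/2)² = 2.4053 mm².
L = V/A = 289763.8/2.4053 = 120468.88 mm → 120.47 m.

120.47 m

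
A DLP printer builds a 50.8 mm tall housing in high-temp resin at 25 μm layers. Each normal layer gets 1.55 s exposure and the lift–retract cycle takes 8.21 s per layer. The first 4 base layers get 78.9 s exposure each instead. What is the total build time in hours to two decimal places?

Number of layers: 50.8 / 0.025 → 2032 (rounded up).
Base layers = 4 × (78.9 + 8.21) = 348.44 s.
Regular layers = 2028 × (1.55 + 8.21) = 19793.28 s.
Sum: 348.44 + 19793.28 = 20141.72 s → 5.59 hours.

5.59 hours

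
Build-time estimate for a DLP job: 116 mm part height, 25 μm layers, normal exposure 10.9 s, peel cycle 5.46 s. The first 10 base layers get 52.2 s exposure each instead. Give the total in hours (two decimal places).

Layer count = ceil(116 / 0.025) = 4640.
Bottom layers: 10 × (52.2 + 5.46) → 576.6 s.
Normal layers = 4630 × (10.9 + 5.46) = 75746.8 s.
Sum: 576.6 + 75746.8 = 76323.4 s → 21.20 hours.

21.20 hours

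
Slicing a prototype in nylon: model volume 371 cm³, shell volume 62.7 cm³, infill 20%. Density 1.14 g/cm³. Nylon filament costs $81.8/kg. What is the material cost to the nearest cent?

Volume inside the shell = 371 − 62.7 = 308.3 cm³.
Infill volume = 0.20 × 308.3, so 61.66 cm³.
Deposited volume: 62.7 + 61.66 → 124.36 cm³.
Mass = 124.36 × 1.14 = 141.7704 g.
Cost = 141.7704 g / 1000 × $81.8/kg = $11.60.

$11.60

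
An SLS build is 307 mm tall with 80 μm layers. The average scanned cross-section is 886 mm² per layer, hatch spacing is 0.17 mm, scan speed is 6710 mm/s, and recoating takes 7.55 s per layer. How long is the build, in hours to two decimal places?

Layer count = ceil(307 / 0.08) = 3838.
Hatch length per layer = 886 / 0.17, so 5211.8 mm.
Laser time per layer = 5211.8 / 6710, so 0.7767 s.
Time per layer = 0.7767 + 7.55, so 8.3267 s.
Total: 3838 × 8.3267 s = 31957.8746 s → 8.88 hours.

8.88 hours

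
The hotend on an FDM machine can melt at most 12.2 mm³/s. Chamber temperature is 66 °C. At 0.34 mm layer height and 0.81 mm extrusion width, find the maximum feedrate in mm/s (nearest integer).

A = 0.34 × 0.81, so 0.2754 mm².
v_max = Q/A = 12.2/0.2754 = 44.30 mm/s → 44 mm/s.

44 mm/s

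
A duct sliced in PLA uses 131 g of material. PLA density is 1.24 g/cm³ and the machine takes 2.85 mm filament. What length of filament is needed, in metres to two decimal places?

16.56 m

Extruded volume: 131/1.24 = 105.6452 cm³ (105645.2 mm³).
A = π r² = π × 1.425² = 6.3794 mm².
Length = 105645.2 / 6.3794 = 16560.37 mm = 16.56 m.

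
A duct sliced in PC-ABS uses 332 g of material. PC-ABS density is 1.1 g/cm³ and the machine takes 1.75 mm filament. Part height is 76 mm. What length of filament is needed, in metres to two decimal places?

Volume = 332 g / 1.1 g·cm⁻³ = 301.8182 cm³ = 301818.2 mm³.
A = π r² = π × 0.875² = 2.4053 mm².
L = V/A = 301818.2/2.4053 = 125480.48 mm → 125.48 m.

125.48 m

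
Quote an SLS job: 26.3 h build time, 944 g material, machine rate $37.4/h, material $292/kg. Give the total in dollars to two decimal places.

Time charge: 37.4 × 26.3 → $983.62.
Material cost = 292 × 944/1000, so $275.648.
Total = 983.62 + 275.648 = 1259.268 ≈ $1259.27.

$1259.27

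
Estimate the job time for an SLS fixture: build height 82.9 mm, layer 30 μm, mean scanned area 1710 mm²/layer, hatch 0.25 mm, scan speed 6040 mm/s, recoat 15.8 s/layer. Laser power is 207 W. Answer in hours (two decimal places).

13.00 hours

Layer count = ceil(82.9 / 0.03) = 2764.
Scan path per layer: 1710 / 0.25 → 6840 mm.
Laser time per layer: 6840 / 6040 → 1.1325 s.
Per-layer time = 1.1325 + 15.8 = 16.9325 s.
Build time = 2764 × 16.9325 = 46801.43 s = 13.00 hours.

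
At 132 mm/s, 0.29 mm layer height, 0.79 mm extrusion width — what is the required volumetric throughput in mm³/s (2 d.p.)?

Extrusion cross-section = 0.29 × 0.79 = 0.2291 mm².
Q = v·A = 132 × 0.2291 = 30.24 mm³/s.

30.24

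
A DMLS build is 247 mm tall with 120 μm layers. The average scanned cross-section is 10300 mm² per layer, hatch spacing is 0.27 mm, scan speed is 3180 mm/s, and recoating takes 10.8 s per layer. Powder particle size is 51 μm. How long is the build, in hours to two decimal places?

Layer count = ceil(247 / 0.12) = 2059.
Per-layer scan distance: 10300 / 0.27 → 38148.1 mm.
Laser time per layer: 38148.1 / 3180 → 11.9963 s.
Layer cycle = 11.9963 + 10.8, so 22.7963 s.
Build time = 2059 × 22.7963 = 46937.5817 s = 13.04 hours.

13.04 hours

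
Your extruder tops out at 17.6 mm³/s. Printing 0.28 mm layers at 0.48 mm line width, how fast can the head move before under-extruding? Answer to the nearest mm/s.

Bead cross-section = 0.28 × 0.48 = 0.1344 mm².
Max speed = 17.6 / 0.1344 = 130.95 ≈ 131 mm/s.

131 mm/s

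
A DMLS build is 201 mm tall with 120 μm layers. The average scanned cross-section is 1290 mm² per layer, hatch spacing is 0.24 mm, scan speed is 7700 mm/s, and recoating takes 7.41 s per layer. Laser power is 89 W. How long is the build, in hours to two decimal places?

3.77 hours

Number of layers: 201 / 0.12 → 1675 (rounded up).
Hatch length per layer: 1290 / 0.24 → 5375 mm.
Per-layer scan time: 5375 / 7700 → 0.6981 s.
Per-layer time: 0.6981 + 7.41 → 8.1081 s.
Build time = 1675 × 8.1081 = 13581.0675 s = 3.77 hours.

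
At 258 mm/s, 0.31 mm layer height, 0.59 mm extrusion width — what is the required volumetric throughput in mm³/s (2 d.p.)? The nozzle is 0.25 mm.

47.19

A = 0.31 × 0.59, so 0.1829 mm².
Q = v·A = 258 × 0.1829 = 47.19 mm³/s.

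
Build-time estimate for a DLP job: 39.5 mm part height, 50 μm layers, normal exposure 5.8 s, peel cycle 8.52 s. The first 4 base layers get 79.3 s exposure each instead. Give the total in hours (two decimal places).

Layer count = ceil(39.5 / 0.05) = 790.
Base layers = 4 × (79.3 + 8.52), so 351.28 s.
Normal layers = 786 × (5.8 + 8.52) = 11255.52 s.
Sum: 351.28 + 11255.52 = 11606.8 s → 3.22 hours.

3.22 hours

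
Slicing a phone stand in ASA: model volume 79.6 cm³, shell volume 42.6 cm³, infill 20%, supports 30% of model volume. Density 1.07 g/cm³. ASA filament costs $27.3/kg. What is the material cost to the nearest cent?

Infill region = 79.6 − 42.6 = 37 cm³.
Infill volume = 0.20 × 37, so 7.4 cm³.
Support: 0.30 × 79.6 → 23.88 cm³.
Total printed volume = 42.6 + 7.4 + 23.88 = 73.88 cm³.
Mass: 73.88 × 1.07 → 79.0516 g.
Cost = 79.0516 g / 1000 × $27.3/kg = $2.16.

$2.16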